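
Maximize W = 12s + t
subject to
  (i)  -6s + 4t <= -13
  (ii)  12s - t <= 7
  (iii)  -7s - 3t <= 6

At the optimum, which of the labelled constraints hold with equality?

(i) and (ii)

Vertices and W = 12s + t:
  (5/14, -19/7) → W = 11/7
  (15/46, -127/46) → W = 53/46
  (15/43, -121/43) → W = 59/43

The maximum is at (5/14, -19/7). Substituting into each constraint, equality holds for (i) and (ii); the remaining constraints have slack.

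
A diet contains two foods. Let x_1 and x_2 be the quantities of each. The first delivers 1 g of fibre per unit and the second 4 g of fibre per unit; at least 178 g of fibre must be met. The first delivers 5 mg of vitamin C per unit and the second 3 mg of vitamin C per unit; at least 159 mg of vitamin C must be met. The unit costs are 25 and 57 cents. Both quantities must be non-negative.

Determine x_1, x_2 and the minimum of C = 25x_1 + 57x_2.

x_1 = 6, x_2 = 43, minimum C = 2601

Vertices and C = 25x_1 + 57x_2:
  (0, 53) → C = 3021
  (178, 0) → C = 4450
  (6, 43) → C = 2601
The feasible region is unbounded (it extends along (0, 1), (1, 0)), but C strictly increases along every unbounded feasible direction, so there is no improving ray and the minimum is attained at a vertex.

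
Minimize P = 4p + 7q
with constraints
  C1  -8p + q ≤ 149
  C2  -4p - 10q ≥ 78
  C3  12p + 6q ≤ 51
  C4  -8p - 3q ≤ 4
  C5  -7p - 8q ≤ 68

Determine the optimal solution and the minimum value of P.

p = 136/9, q = -391/18, minimum P = -1649/18

Corner points and P = 4p + 7q:
  (163/16, -95/8) → P = -339/8
  (97/34, -152/17) → P = -870/17
  (136/9, -391/18) → P = -1649/18
  (4, -12) → P = -68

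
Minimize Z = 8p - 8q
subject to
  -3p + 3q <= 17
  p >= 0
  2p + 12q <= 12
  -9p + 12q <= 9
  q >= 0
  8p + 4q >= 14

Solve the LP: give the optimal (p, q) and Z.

p = 15/11, q = 17/22, minimum Z = 52/11

Vertices and Z = 8p - 8q:
  (6, 0) → Z = 48
  (15/11, 17/22) → Z = 52/11
  (7/4, 0) → Z = 14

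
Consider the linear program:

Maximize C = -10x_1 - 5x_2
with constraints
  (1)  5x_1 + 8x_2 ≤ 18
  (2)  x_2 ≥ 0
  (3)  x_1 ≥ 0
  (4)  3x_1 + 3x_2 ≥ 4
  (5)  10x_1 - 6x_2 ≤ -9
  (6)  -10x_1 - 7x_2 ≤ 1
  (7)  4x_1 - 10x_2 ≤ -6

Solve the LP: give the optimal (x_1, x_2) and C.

At the optimal vertex, x_1 = 0 and 10x_1 - 6x_2 = -9.
Solving simultaneously gives x_1 = 0, x_2 = 3/2.

x_1 = 0, x_2 = 3/2, maximum C = -15/2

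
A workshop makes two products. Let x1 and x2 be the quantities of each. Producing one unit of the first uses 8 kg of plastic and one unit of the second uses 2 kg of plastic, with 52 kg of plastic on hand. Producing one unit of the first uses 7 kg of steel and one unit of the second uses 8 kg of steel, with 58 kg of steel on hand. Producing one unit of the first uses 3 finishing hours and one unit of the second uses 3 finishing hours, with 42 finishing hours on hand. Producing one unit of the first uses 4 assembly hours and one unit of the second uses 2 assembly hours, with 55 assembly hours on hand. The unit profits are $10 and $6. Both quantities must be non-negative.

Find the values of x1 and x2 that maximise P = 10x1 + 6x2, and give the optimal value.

x1 = 6, x2 = 2, maximum P = 72

Extreme points and P = 10x1 + 6x2:
  (0, 0) → P = 0
  (0, 29/4) → P = 87/2
  (13/2, 0) → P = 65
  (6, 2) → P = 72

The binding constraints are 8x1 + 2x2 = 52 and 7x1 + 8x2 = 58.
Solving simultaneously gives x1 = 6, x2 = 2.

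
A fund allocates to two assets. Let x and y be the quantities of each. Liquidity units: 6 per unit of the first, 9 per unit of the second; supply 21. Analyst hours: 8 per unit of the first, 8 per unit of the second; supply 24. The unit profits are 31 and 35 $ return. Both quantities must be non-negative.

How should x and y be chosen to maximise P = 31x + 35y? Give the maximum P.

x = 2, y = 1, maximum P = 97

Feasible corners and P = 31x + 35y:
  (0, 0) → P = 0
  (0, 7/3) → P = 245/3
  (3, 0) → P = 93
  (2, 1) → P = 97

At the optimal vertex, 6x + 9y = 21 and 8x + 8y = 24.
Solving simultaneously gives x = 2, y = 1.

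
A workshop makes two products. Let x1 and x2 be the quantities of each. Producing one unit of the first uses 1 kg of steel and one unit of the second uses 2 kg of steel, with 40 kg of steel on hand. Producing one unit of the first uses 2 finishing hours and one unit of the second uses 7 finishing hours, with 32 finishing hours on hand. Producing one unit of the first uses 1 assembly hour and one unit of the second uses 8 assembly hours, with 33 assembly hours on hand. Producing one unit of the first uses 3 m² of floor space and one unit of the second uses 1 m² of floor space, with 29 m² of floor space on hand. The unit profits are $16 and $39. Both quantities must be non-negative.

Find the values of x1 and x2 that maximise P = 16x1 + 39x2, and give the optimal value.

x1 = 9, x2 = 2, maximum P = 222

Vertices and P = 16x1 + 39x2:
  (0, 0) → P = 0
  (0, 33/8) → P = 1287/8
  (29/3, 0) → P = 464/3
  (25/9, 34/9) → P = 1726/9
  (9, 2) → P = 222

The optimum lies where 2x1 + 7x2 = 32 and 3x1 + x2 = 29.
Solving simultaneously gives x1 = 9, x2 = 2.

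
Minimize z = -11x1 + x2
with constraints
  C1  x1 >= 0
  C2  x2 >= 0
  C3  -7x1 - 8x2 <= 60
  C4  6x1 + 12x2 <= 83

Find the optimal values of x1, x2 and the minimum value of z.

Corner points and z = -11x1 + x2:
  (0, 0) → z = 0
  (0, 83/12) → z = 83/12
  (83/6, 0) → z = -913/6

x1 = 83/6, x2 = 0, minimum z = -913/6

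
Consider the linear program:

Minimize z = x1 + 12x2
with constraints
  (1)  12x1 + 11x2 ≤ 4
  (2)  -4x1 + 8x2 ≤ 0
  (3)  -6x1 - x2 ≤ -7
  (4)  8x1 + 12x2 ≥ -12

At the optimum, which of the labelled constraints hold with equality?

Vertices and z = x1 + 12x2:
  (73/54, -10/9) → z = -647/54
  (45/14, -22/7) → z = -69/2
  (3/2, -2) → z = -45/2

The minimum is at (45/14, -22/7). Substituting into each constraint, equality holds for (1) and (4); the remaining constraints have slack.

(1) and (4)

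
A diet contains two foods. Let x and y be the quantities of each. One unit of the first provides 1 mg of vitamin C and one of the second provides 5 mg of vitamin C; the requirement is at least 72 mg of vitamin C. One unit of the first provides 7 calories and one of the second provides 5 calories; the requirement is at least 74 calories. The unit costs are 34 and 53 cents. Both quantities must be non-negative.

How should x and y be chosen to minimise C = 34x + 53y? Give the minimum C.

Feasible corners and C = 34x + 53y:
  (0, 74/5) → C = 3922/5
  (72, 0) → C = 2448
  (1/3, 43/3) → C = 771
The feasible region is unbounded (it extends along (0, 1), (1, 0)), but C strictly increases along every unbounded feasible direction, so there is no improving ray and the minimum is attained at a vertex.

The binding constraints are x + 5y = 72 and 7x + 5y = 74.
Solving simultaneously gives x = 1/3, y = 43/3.

x = 1/3, y = 43/3, minimum C = 771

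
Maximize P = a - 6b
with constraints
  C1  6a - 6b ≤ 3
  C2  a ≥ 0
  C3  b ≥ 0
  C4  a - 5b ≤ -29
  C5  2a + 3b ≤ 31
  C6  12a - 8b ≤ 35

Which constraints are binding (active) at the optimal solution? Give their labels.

Vertices and P = a - 6b:
  (0, 29/5) → P = -174/5
  (0, 31/3) → P = -62
  (68/13, 89/13) → P = -466/13

The maximum is at (0, 29/5). Substituting into each constraint, equality holds for C2 and C4; the remaining constraints have slack.

C2 and C4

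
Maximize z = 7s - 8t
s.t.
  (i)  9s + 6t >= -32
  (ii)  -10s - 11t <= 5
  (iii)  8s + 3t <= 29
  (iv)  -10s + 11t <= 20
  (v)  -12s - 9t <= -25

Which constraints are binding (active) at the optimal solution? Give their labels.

Feasible corners and z = 7s - 8t:
  (259/118, 225/59) → z = -1787/118
  (31/6, -37/9) → z = 1243/18
  (95/222, 245/111) → z = -1085/74

The maximum is at (31/6, -37/9). Substituting into each constraint, equality holds for (iii) and (v); the remaining constraints have slack.

(iii) and (v)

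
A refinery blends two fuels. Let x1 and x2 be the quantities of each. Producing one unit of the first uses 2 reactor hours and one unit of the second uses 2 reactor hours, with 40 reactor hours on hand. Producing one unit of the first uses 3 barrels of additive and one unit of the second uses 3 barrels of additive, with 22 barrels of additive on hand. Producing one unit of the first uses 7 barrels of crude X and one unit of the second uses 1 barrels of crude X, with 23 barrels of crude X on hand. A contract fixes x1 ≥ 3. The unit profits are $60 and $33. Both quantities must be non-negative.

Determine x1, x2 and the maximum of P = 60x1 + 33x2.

At the optimal vertex, 7x1 + x2 = 23 and x1 = 3.
Solving simultaneously gives x1 = 3, x2 = 2.

x1 = 3, x2 = 2, maximum P = 246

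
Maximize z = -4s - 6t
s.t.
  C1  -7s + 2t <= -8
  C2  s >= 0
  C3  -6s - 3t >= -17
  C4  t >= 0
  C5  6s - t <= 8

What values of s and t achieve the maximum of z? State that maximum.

Corner points and z = -4s - 6t:
  (8/7, 0) → z = -32/7
  (8/5, 8/5) → z = -16
  (4/3, 0) → z = -16/3

The binding constraints are -7s + 2t = -8 and t = 0.
Solving simultaneously gives s = 8/7, t = 0.

s = 8/7, t = 0, maximum z = -32/7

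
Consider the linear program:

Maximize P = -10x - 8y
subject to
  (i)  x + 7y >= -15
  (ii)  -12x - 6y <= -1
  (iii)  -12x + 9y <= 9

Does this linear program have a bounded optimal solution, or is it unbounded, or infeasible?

Vertices and P = -10x - 8y:
  (97/78, -181/78) → P = 239/39
  (-1/4, 2/3) → P = -17/6
The feasible region has finitely many vertices and no improving ray; the maximum is 239/39 at (97/78, -181/78).

bounded optimum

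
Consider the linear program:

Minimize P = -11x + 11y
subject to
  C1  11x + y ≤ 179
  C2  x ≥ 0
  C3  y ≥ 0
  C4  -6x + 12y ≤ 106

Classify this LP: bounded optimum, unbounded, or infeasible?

bounded optimum

Vertices and P = -11x + 11y:
  (179/11, 0) → P = -179
  (1021/69, 1120/69) → P = 363/23
  (0, 0) → P = 0
  (0, 53/6) → P = 583/6
The feasible region has finitely many vertices and no improving ray; the minimum is -179 at (179/11, 0).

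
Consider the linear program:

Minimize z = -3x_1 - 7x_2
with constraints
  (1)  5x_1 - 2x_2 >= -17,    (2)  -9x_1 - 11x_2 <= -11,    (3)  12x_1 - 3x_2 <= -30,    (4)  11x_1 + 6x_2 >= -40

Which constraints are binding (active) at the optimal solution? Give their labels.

(1) and (3)

Vertices and z = -3x_1 - 7x_2:
  (-165/73, 208/73) → z = -961/73
  (-1, 6) → z = -39
  (-99/53, 134/53) → z = -641/53

The minimum is at (-1, 6). Substituting into each constraint, equality holds for (1) and (3); the remaining constraints have slack.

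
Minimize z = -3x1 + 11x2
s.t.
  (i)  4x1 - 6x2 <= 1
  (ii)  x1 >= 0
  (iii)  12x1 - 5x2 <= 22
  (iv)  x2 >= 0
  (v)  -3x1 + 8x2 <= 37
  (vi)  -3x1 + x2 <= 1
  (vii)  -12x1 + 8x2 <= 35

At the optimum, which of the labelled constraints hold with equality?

(i) and (iv)

Vertices and z = -3x1 + 11x2:
  (127/52, 19/13) → z = 35/4
  (1/4, 0) → z = -3/4
  (0, 0) → z = 0
  (0, 1) → z = 11
  (361/81, 170/27) → z = 503/9
  (29/21, 36/7) → z = 367/7

The minimum is at (1/4, 0). Substituting into each constraint, equality holds for (i) and (iv); the remaining constraints have slack.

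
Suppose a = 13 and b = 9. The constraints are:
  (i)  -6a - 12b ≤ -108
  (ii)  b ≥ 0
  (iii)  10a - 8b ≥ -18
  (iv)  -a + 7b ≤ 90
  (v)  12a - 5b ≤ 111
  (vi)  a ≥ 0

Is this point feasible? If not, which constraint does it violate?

feasible

(i): -186 ≤ -108 ✓
(ii): 9 ≥ 0 ✓
(iii): 58 ≥ -18 ✓
(iv): 50 ≤ 90 ✓
(v): 111 ≤ 111 ✓
(vi): 13 ≥ 0 ✓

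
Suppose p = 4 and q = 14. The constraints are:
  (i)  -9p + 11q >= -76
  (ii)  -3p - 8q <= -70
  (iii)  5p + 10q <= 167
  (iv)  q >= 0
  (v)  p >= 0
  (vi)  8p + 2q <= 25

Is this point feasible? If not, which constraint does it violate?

not feasible — violates (vi)

Constraint (vi): 8p + 2q = 60, which is not ≤ 25. All other constraints are satisfied.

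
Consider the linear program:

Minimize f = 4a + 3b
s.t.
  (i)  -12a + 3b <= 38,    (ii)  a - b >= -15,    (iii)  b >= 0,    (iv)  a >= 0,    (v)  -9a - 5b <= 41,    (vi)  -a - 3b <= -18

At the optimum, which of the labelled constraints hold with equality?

Feasible corners and f = 4a + 3b:
  (7/9, 142/9) → f = 454/9
  (0, 38/3) → f = 38
  (18, 0) → f = 72
  (0, 6) → f = 18
The feasible region is unbounded (it extends along (1, 1), (1, 0)), but f strictly increases along every unbounded feasible direction, so there is no improving ray and the minimum is attained at a vertex.

The minimum is at (0, 6). Substituting into each constraint, equality holds for (iv) and (vi); the remaining constraints have slack.

(iv) and (vi)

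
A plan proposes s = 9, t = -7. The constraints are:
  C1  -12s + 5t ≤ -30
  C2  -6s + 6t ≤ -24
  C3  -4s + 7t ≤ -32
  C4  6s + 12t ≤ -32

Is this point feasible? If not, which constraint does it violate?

Constraint C4: 6s + 12t = -30, which is not ≤ -32. All other constraints are satisfied.

not feasible — violates C4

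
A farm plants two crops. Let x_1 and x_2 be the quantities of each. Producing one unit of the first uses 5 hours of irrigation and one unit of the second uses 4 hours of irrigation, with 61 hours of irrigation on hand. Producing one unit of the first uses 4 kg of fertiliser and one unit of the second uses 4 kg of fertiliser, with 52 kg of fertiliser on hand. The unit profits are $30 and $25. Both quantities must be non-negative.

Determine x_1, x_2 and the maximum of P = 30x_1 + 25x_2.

Corner points and P = 30x_1 + 25x_2:
  (0, 0) → P = 0
  (0, 13) → P = 325
  (61/5, 0) → P = 366
  (9, 4) → P = 370

The binding constraints are 5x_1 + 4x_2 = 61 and 4x_1 + 4x_2 = 52.
Solving simultaneously gives x_1 = 9, x_2 = 4.

x_1 = 9, x_2 = 4, maximum P = 370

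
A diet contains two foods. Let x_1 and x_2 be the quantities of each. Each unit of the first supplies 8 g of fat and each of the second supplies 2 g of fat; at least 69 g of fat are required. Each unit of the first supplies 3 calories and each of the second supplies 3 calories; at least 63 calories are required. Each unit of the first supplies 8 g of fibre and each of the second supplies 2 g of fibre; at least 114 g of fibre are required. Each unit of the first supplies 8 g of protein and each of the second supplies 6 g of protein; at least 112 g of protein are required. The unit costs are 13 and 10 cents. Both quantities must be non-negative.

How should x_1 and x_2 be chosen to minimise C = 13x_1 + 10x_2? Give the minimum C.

Feasible corners and C = 13x_1 + 10x_2:
  (0, 57) → C = 570
  (21, 0) → C = 273
  (12, 9) → C = 246
The feasible region is unbounded (it extends along (0, 1), (1, 0)), but C strictly increases along every unbounded feasible direction, so there is no improving ray and the minimum is attained at a vertex.

x_1 = 12, x_2 = 9, minimum C = 246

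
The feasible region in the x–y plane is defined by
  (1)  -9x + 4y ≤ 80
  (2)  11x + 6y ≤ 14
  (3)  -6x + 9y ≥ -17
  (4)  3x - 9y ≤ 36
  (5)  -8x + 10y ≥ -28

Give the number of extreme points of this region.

The feasible vertices (each the meet of two boundaries and inside every other half-plane) are:
  (-212/49, 503/49)
  (-288/23, -188/23)
  (76/45, -103/135)
  (-19/3, -55/9)

4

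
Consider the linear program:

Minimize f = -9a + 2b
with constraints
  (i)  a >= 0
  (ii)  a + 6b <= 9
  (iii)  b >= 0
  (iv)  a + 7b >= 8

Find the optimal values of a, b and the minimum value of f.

a = 9, b = 0, minimum f = -81

Vertices and f = -9a + 2b:
  (0, 3/2) → f = 3
  (0, 8/7) → f = 16/7
  (9, 0) → f = -81
  (8, 0) → f = -72

The binding constraints are a + 6b = 9 and b = 0.
Solving simultaneously gives a = 9, b = 0.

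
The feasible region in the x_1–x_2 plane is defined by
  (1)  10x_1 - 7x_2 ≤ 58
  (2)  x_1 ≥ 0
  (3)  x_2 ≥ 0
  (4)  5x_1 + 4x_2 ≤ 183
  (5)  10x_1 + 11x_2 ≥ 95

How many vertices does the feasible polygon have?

4

The feasible vertices (each the meet of two boundaries and inside every other half-plane) are:
  (1513/75, 308/15)
  (1303/180, 37/18)
  (0, 183/4)
  (0, 95/11)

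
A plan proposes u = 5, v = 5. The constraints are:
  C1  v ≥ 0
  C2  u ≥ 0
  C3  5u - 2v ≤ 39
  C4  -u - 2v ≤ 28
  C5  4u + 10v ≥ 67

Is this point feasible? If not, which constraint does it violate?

C1: 5 ≥ 0 ✓
C2: 5 ≥ 0 ✓
C3: 15 ≤ 39 ✓
C4: -15 ≤ 28 ✓
C5: 70 ≥ 67 ✓

feasible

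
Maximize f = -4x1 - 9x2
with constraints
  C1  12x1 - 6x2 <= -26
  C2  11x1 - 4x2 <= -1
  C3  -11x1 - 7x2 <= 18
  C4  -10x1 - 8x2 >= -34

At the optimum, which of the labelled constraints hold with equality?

C1 and C3

Feasible corners and f = -4x1 - 9x2:
  (-29/15, 7/15) → f = 53/15
  (-1/39, 167/39) → f = -1499/39
  (-191/9, 277/9) → f = -1729/9

The maximum is at (-29/15, 7/15). Substituting into each constraint, equality holds for C1 and C3; the remaining constraints have slack.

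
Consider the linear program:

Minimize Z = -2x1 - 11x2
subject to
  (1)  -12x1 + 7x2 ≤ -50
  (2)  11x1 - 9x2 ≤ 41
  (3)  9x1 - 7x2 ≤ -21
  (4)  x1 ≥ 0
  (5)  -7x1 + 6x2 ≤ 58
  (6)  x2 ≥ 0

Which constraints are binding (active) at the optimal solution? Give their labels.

Extreme points and Z = -2x1 - 11x2:
  (71/3, 234/7) → Z = -8716/21
  (706/23, 1046/23) → Z = -12918/23
  (56, 75) → Z = -937

The minimum is at (56, 75). Substituting into each constraint, equality holds for (3) and (5); the remaining constraints have slack.

(3) and (5)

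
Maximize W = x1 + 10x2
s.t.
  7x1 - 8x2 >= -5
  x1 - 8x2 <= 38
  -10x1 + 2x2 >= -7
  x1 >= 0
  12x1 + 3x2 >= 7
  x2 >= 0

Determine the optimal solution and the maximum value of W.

x1 = 1, x2 = 3/2, maximum W = 16

Corner points and W = x1 + 10x2:
  (1, 3/2) → W = 16
  (41/117, 109/117) → W = 29/3
  (7/10, 0) → W = 7/10
  (7/12, 0) → W = 7/12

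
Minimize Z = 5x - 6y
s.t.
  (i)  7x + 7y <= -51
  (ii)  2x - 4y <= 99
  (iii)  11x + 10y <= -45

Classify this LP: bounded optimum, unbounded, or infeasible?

unbounded

From the feasible point (163/14, -265/14), moving in the direction (-4, -2) keeps every constraint satisfied while Z decreases without bound.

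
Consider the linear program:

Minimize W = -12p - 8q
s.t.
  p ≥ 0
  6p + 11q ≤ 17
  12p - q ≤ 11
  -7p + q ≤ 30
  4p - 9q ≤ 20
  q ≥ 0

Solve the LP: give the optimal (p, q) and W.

p = 1, q = 1, minimum W = -20

Feasible corners and W = -12p - 8q:
  (0, 17/11) → W = -136/11
  (0, 0) → W = 0
  (1, 1) → W = -20
  (11/12, 0) → W = -11

At the optimal vertex, 6p + 11q = 17 and 12p - q = 11.
Solving simultaneously gives p = 1, q = 1.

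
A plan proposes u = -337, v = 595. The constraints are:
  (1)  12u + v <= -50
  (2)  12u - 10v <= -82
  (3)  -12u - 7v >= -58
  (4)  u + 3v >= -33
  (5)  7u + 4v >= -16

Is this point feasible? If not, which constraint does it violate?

Constraint (3): -12u - 7v = -121, which is not ≥ -58. All other constraints are satisfied.

not feasible — violates (3)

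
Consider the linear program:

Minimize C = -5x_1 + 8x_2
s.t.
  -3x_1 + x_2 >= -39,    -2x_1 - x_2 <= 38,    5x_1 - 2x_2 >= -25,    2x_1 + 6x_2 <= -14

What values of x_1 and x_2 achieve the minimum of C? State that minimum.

x_1 = 1/5, x_2 = -192/5, minimum C = -1541/5

Feasible corners and C = -5x_1 + 8x_2:
  (1/5, -192/5) → C = -1541/5
  (11, -6) → C = -103
  (-101/9, -140/9) → C = -205/3
  (-89/17, -10/17) → C = 365/17

The binding constraints are -3x_1 + x_2 = -39 and -2x_1 - x_2 = 38.
Solving simultaneously gives x_1 = 1/5, x_2 = -192/5.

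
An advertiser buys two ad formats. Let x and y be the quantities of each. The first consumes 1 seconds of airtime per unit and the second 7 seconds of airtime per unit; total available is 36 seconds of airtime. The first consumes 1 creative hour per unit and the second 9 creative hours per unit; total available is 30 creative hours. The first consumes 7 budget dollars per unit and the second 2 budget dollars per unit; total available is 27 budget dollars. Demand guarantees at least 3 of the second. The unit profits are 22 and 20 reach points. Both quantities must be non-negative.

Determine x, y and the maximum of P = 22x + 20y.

x = 3, y = 3, maximum P = 126

The optimum lies where x + 9y = 30 and 7x + 2y = 27.
Solving simultaneously gives x = 3, y = 3.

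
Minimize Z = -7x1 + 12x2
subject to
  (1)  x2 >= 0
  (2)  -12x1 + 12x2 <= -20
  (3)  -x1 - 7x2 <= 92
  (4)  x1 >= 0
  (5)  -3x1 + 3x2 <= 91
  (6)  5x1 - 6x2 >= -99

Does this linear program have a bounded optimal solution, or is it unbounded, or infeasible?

unbounded

From the feasible point (5/3, 0), moving in the direction (1, 0) keeps every constraint satisfied while Z decreases without bound.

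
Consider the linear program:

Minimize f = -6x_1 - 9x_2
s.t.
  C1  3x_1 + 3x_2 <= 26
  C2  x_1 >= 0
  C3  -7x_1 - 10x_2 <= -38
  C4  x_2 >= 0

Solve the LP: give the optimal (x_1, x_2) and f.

Corner points and f = -6x_1 - 9x_2:
  (0, 26/3) → f = -78
  (26/3, 0) → f = -52
  (0, 19/5) → f = -171/5
  (38/7, 0) → f = -228/7

x_1 = 0, x_2 = 26/3, minimum f = -78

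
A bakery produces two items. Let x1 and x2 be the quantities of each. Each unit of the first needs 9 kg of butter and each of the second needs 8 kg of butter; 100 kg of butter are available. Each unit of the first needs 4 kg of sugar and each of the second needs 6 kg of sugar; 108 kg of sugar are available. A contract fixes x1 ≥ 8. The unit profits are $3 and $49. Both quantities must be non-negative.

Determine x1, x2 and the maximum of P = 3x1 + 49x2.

x1 = 8, x2 = 7/2, maximum P = 391/2

Vertices and P = 3x1 + 49x2:
  (100/9, 0) → P = 100/3
  (8, 0) → P = 24
  (8, 7/2) → P = 391/2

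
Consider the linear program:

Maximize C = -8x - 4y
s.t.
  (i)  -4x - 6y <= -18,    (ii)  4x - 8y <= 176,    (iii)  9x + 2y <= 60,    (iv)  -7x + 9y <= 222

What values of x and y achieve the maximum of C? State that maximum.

Corner points and C = -8x - 4y:
  (162/23, -39/23) → C = -1140/23
  (-15, 13) → C = 68
  (96/95, 2418/95) → C = -2088/19

At the optimal vertex, -4x - 6y = -18 and -7x + 9y = 222.
Solving simultaneously gives x = -15, y = 13.

x = -15, y = 13, maximum C = 68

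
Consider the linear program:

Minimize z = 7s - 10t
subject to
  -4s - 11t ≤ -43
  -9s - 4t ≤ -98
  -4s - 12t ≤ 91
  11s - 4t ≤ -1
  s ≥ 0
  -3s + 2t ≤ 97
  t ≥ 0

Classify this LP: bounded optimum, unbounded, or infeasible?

bounded optimum

Corner points and z = 7s - 10t:
  (97/20, 1087/80) → z = -4077/40
  (0, 49/2) → z = -245
  (193/5, 532/5) → z = -3969/5
  (0, 97/2) → z = -485
The feasible region has finitely many vertices and no improving ray; the minimum is -3969/5 at (193/5, 532/5).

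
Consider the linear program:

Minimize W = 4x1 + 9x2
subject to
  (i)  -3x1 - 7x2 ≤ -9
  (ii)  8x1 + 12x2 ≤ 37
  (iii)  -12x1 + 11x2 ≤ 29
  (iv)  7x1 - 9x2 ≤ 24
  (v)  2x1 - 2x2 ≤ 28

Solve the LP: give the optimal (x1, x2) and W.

Feasible corners and W = 4x1 + 9x2:
  (-8/9, 5/3) → W = 103/9
  (249/76, -9/76) → W = 915/76
  (59/232, 169/58) → W = 790/29
  (207/52, 67/156) → W = 1029/52

The optimum lies where -3x1 - 7x2 = -9 and -12x1 + 11x2 = 29.
Solving simultaneously gives x1 = -8/9, x2 = 5/3.

x1 = -8/9, x2 = 5/3, minimum W = 103/9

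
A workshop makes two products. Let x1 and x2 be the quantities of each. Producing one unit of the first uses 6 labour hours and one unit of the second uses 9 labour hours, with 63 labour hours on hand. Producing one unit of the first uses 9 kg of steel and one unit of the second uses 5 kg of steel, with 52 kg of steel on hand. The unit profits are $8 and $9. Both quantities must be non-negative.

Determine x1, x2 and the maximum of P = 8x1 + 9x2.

x1 = 3, x2 = 5, maximum P = 69

The binding constraints are 6x1 + 9x2 = 63 and 9x1 + 5x2 = 52.
Solving simultaneously gives x1 = 3, x2 = 5.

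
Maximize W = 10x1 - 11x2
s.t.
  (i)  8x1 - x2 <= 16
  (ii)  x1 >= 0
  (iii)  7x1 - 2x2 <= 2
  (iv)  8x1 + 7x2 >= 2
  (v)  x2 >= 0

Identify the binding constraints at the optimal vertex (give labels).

Corner points and W = 10x1 - 11x2:
  (10/3, 32/3) → W = -84
  (0, 2/7) → W = -22/7
  (2/7, 0) → W = 20/7
  (1/4, 0) → W = 5/2
The feasible region is unbounded (it extends along (0, 1), (1, 8)), but W strictly decreases along every unbounded feasible direction, so there is no improving ray and the maximum is attained at a vertex.

The maximum is at (2/7, 0). Substituting into each constraint, equality holds for (iii) and (v); the remaining constraints have slack.

(iii) and (v)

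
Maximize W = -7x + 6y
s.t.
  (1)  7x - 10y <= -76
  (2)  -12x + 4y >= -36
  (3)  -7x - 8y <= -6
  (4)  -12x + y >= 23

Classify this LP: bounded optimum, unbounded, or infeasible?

unbounded

From the feasible point (-274/63, 41/9), moving in the direction (1, 12) keeps every constraint satisfied while W increases without bound.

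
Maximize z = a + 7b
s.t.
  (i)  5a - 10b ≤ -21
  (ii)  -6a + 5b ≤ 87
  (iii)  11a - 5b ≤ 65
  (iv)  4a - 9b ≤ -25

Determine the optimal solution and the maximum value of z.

Vertices and z = a + 7b:
  (152/5, 1347/25) → z = 10189/25
  (-329/17, -99/17) → z = -1022/17
  (710/79, 535/79) → z = 4455/79

a = 152/5, b = 1347/25, maximum z = 10189/25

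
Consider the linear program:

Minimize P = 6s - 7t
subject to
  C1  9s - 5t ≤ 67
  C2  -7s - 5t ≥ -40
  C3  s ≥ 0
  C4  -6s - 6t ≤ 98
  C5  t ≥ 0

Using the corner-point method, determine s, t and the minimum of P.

s = 0, t = 8, minimum P = -56

At the optimal vertex, -7s - 5t = -40 and s = 0.
Solving simultaneously gives s = 0, t = 8.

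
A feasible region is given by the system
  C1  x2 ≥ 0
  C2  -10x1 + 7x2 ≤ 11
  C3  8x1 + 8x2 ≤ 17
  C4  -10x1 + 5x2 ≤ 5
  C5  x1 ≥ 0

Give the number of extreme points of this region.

Pairwise boundary intersections that survive every other constraint:
  (17/8, 0)
  (0, 0)
  (3/8, 7/4)
  (0, 1)

4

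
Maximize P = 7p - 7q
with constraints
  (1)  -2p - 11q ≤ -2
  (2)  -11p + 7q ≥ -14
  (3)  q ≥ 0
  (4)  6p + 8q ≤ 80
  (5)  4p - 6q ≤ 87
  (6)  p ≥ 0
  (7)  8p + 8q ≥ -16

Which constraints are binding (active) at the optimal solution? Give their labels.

Corner points and P = 7p - 7q:
  (1, 0) → P = 7
  (0, 2/11) → P = -14/11
  (14/11, 0) → P = 98/11
  (336/65, 398/65) → P = -434/65
  (0, 10) → P = -70

The maximum is at (14/11, 0). Substituting into each constraint, equality holds for (2) and (3); the remaining constraints have slack.

(2) and (3)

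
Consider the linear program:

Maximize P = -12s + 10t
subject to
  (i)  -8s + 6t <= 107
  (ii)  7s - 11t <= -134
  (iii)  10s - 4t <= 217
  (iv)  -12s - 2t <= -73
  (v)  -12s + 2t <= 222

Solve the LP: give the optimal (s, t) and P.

s = 865/14, t = 1403/14, maximum P = 1825/7

Vertices and P = -12s + 10t:
  (865/14, 1403/14) → P = 1825/7
  (28/11, 467/22) → P = 1999/11
  (2923/82, 2859/82) → P = -3243/41
  (535/146, 2119/146) → P = 7385/73

At the optimal vertex, -8s + 6t = 107 and 10s - 4t = 217.
Solving simultaneously gives s = 865/14, t = 1403/14.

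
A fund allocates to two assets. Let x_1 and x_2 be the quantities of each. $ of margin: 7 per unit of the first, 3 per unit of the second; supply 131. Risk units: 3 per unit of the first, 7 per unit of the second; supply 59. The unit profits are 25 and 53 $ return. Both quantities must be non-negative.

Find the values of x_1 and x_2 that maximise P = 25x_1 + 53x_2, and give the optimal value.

Extreme points and P = 25x_1 + 53x_2:
  (0, 0) → P = 0
  (0, 59/7) → P = 3127/7
  (131/7, 0) → P = 3275/7
  (37/2, 1/2) → P = 489

x_1 = 37/2, x_2 = 1/2, maximum P = 489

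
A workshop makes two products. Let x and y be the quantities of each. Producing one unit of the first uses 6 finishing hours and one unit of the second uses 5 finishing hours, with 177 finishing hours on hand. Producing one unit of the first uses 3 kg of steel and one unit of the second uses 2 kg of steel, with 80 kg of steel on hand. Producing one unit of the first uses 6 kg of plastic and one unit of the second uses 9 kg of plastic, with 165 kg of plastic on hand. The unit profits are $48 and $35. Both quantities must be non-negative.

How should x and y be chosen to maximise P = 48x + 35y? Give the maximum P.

x = 26, y = 1, maximum P = 1283

The optimum lies where 3x + 2y = 80 and 6x + 9y = 165.
Solving simultaneously gives x = 26, y = 1.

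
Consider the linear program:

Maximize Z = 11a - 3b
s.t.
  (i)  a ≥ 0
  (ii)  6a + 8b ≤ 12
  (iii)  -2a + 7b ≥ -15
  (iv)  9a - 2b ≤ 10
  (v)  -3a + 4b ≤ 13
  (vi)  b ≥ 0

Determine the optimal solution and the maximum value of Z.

a = 10/9, b = 0, maximum Z = 110/9

Vertices and Z = 11a - 3b:
  (0, 3/2) → Z = -9/2
  (0, 0) → Z = 0
  (26/21, 4/7) → Z = 250/21
  (10/9, 0) → Z = 110/9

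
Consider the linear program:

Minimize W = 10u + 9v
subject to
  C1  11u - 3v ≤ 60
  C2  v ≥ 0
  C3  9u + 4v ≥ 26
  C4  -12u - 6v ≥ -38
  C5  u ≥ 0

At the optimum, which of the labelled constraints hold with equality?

Vertices and W = 10u + 9v:
  (26/9, 0) → W = 260/9
  (19/6, 0) → W = 95/3
  (2/3, 5) → W = 155/3

The minimum is at (26/9, 0). Substituting into each constraint, equality holds for C2 and C3; the remaining constraints have slack.

C2 and C3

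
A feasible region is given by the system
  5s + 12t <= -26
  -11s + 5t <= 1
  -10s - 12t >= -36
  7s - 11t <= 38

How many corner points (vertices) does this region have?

Pairwise boundary intersections that survive every other constraint:
  (-142/157, -281/157)
  (170/139, -372/139)
  (-201/86, -425/86)

3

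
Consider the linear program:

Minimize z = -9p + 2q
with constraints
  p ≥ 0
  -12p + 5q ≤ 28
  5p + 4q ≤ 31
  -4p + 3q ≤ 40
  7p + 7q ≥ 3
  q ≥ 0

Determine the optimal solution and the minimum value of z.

p = 31/5, q = 0, minimum z = -279/5

Vertices and z = -9p + 2q:
  (0, 28/5) → z = 56/5
  (0, 3/7) → z = 6/7
  (43/73, 512/73) → z = 637/73
  (31/5, 0) → z = -279/5
  (3/7, 0) → z = -27/7

The binding constraints are 5p + 4q = 31 and q = 0.
Solving simultaneously gives p = 31/5, q = 0.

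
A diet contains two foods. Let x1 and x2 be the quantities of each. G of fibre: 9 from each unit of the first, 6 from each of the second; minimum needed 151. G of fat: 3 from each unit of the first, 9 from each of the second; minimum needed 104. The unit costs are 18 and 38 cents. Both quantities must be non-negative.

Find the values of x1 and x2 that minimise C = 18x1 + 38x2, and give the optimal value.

x1 = 35/3, x2 = 23/3, minimum C = 1504/3

Feasible corners and C = 18x1 + 38x2:
  (0, 151/6) → C = 2869/3
  (104/3, 0) → C = 624
  (35/3, 23/3) → C = 1504/3
The feasible region is unbounded (it extends along (0, 1), (1, 0)), but C strictly increases along every unbounded feasible direction, so there is no improving ray and the minimum is attained at a vertex.

The optimum lies where 9x1 + 6x2 = 151 and 3x1 + 9x2 = 104.
Solving simultaneously gives x1 = 35/3, x2 = 23/3.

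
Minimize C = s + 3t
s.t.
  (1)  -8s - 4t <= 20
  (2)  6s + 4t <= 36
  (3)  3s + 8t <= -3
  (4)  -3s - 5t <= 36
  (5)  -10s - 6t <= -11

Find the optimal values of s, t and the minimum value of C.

Extreme points and C = s + 3t:
  (25/3, -7/2) → C = -13/6
  (18, -18) → C = -36
  (53/31, -63/62) → C = -83/62
  (271/32, -393/32) → C = -227/8

The optimum lies where 6s + 4t = 36 and -3s - 5t = 36.
Solving simultaneously gives s = 18, t = -18.

s = 18, t = -18, minimum C = -36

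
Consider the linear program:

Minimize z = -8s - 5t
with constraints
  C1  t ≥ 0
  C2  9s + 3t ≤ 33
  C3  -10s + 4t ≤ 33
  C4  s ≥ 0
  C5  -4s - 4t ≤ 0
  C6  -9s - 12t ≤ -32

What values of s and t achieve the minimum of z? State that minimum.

s = 1/2, t = 19/2, minimum z = -103/2

Feasible corners and z = -8s - 5t:
  (11/3, 0) → z = -88/3
  (32/9, 0) → z = -256/9
  (1/2, 19/2) → z = -103/2
  (0, 33/4) → z = -165/4
  (0, 8/3) → z = -40/3

The optimum lies where 9s + 3t = 33 and -10s + 4t = 33.
Solving simultaneously gives s = 1/2, t = 19/2.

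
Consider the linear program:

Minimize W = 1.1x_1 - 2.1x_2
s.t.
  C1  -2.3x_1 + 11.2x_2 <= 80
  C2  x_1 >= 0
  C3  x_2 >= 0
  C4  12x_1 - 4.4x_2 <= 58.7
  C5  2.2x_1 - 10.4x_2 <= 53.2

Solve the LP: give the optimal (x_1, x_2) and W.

x_1 = 0, x_2 = 50/7, minimum W = -15

Extreme points and W = 1.1x_1 - 2.1x_2:
  (0, 50/7) → W = -15
  (25236/3107, 109501/12428) → W = -1189137/124280
  (0, 0) → W = 0
  (587/120, 0) → W = 6457/1200

At the optimal vertex, -2.3x_1 + 11.2x_2 = 80 and x_1 = 0.
Solving simultaneously gives x_1 = 0, x_2 = 50/7.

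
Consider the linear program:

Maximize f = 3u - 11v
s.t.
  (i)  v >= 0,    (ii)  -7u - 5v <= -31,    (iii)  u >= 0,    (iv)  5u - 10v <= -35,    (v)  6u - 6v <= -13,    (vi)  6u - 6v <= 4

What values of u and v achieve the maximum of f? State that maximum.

Vertices and f = 3u - 11v:
  (0, 31/5) → f = -341/5
  (27/19, 80/19) → f = -799/19
  (8/3, 29/6) → f = -271/6
The feasible region is unbounded (it extends along (0, 1), (1, 1)), but f strictly decreases along every unbounded feasible direction, so there is no improving ray and the maximum is attained at a vertex.

u = 27/19, v = 80/19, maximum f = -799/19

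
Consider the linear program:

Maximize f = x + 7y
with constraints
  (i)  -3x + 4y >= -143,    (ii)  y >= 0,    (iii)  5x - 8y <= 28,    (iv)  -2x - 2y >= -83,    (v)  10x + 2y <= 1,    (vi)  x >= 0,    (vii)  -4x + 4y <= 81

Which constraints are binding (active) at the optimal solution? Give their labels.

Feasible corners and f = x + 7y:
  (1/10, 0) → f = 1/10
  (0, 0) → f = 0
  (0, 1/2) → f = 7/2

The maximum is at (0, 1/2). Substituting into each constraint, equality holds for (v) and (vi); the remaining constraints have slack.

(v) and (vi)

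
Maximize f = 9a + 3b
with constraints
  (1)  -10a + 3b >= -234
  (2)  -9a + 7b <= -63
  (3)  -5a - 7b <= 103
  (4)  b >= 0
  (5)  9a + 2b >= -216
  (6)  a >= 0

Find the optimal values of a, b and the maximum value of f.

a = 1449/43, b = 1476/43, maximum f = 17469/43

Corner points and f = 9a + 3b:
  (1449/43, 1476/43) → f = 17469/43
  (117/5, 0) → f = 1053/5
  (7, 0) → f = 63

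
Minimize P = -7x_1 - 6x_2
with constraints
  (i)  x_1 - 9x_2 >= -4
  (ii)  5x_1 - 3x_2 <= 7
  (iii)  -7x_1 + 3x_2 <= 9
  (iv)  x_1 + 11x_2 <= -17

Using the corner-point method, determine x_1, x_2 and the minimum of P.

x_1 = 13/29, x_2 = -46/29, minimum P = 185/29

Vertices and P = -7x_1 - 6x_2:
  (-8, -47/3) → P = 150
  (13/29, -46/29) → P = 185/29
  (-15/8, -11/8) → P = 171/8

The binding constraints are 5x_1 - 3x_2 = 7 and x_1 + 11x_2 = -17.
Solving simultaneously gives x_1 = 13/29, x_2 = -46/29.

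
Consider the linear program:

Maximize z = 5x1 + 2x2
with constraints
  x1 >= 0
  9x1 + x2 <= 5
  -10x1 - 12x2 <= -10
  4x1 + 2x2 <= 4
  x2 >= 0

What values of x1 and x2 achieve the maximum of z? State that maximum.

Vertices and z = 5x1 + 2x2:
  (0, 5/6) → z = 5/3
  (0, 2) → z = 4
  (25/49, 20/49) → z = 165/49
  (3/7, 8/7) → z = 31/7

At the optimal vertex, 9x1 + x2 = 5 and 4x1 + 2x2 = 4.
Solving simultaneously gives x1 = 3/7, x2 = 8/7.

x1 = 3/7, x2 = 8/7, maximum z = 31/7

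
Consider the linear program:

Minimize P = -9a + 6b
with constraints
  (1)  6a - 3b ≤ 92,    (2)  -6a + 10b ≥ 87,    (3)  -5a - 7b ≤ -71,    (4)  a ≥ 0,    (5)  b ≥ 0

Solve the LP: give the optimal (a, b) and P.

a = 1181/42, b = 179/7, minimum P = -1395/14

Feasible corners and P = -9a + 6b:
  (1181/42, 179/7) → P = -1395/14
  (101/92, 861/92) → P = 4257/92
  (0, 71/7) → P = 426/7
The feasible region is unbounded (it extends along (0, 1), (1, 2)), but P strictly increases along every unbounded feasible direction, so there is no improving ray and the minimum is attained at a vertex.

The optimum lies where 6a - 3b = 92 and -6a + 10b = 87.
Solving simultaneously gives a = 1181/42, b = 179/7.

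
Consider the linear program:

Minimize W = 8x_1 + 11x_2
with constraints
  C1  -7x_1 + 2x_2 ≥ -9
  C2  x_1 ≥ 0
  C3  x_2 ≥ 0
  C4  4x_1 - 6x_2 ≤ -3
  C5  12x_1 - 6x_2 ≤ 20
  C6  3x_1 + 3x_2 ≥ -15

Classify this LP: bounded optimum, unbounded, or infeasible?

Corner points and W = 8x_1 + 11x_2:
  (30/17, 57/34) → W = 1107/34
  (0, 1/2) → W = 11/2
The feasible region has finitely many vertices and no improving ray; the minimum is 11/2 at (0, 1/2).

bounded optimum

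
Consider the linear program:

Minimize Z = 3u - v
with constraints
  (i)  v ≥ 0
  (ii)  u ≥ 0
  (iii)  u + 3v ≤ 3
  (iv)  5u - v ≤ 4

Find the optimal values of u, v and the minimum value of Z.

Corner points and Z = 3u - v:
  (0, 0) → Z = 0
  (4/5, 0) → Z = 12/5
  (0, 1) → Z = -1
  (15/16, 11/16) → Z = 17/8

u = 0, v = 1, minimum Z = -1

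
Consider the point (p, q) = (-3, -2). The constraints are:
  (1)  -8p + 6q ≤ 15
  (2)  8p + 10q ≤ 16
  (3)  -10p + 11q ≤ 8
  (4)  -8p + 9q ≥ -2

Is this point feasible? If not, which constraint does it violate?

(1): 12 ≤ 15 ✓
(2): -44 ≤ 16 ✓
(3): 8 ≤ 8 ✓
(4): 6 ≥ -2 ✓

feasible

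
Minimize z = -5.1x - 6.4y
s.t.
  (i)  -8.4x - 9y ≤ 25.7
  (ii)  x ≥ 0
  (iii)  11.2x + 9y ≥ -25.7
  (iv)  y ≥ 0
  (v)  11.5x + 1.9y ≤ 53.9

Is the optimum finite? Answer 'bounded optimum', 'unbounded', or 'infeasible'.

Vertices and z = -5.1x - 6.4y:
  (0, 0) → z = 0
  (0, 539/19) → z = -17248/95
  (539/115, 0) → z = -27489/1150
The feasible region has finitely many vertices and no improving ray; the minimum is -17248/95 at (0, 539/19).

bounded optimum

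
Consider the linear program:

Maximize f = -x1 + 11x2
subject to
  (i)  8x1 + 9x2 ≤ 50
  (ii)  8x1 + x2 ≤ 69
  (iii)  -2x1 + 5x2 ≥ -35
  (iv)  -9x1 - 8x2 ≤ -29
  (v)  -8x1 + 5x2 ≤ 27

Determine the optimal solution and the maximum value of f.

x1 = 1/16, x2 = 11/2, maximum f = 967/16

Corner points and f = -x1 + 11x2:
  (571/64, -19/8) → f = -2243/64
  (1/16, 11/2) → f = 967/16
  (190/21, -71/21) → f = -971/21
  (425/61, -257/61) → f = -3252/61
  (-71/109, 475/109) → f = 5296/109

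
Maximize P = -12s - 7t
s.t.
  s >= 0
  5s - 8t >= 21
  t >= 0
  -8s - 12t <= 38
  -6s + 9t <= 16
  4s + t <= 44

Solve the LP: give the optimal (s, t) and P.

s = 21/5, t = 0, maximum P = -252/5

Extreme points and P = -12s - 7t:
  (21/5, 0) → P = -252/5
  (373/37, 136/37) → P = -5428/37
  (11, 0) → P = -132

The binding constraints are 5s - 8t = 21 and t = 0.
Solving simultaneously gives s = 21/5, t = 0.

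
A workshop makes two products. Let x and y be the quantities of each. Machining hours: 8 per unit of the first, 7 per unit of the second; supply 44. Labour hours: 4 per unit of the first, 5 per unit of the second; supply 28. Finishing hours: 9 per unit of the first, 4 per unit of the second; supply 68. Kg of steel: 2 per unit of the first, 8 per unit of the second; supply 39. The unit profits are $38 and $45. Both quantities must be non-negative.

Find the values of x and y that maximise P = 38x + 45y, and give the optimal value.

x = 2, y = 4, maximum P = 256

Vertices and P = 38x + 45y:
  (0, 0) → P = 0
  (0, 39/8) → P = 1755/8
  (11/2, 0) → P = 209
  (2, 4) → P = 256
  (29/22, 50/11) → P = 2801/11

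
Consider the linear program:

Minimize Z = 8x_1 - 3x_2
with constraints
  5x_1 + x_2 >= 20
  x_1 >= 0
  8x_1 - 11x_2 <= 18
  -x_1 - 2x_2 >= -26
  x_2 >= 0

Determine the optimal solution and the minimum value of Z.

Feasible corners and Z = 8x_1 - 3x_2:
  (34/9, 10/9) → Z = 242/9
  (14/9, 110/9) → Z = -218/9
  (322/27, 190/27) → Z = 2006/27

x_1 = 14/9, x_2 = 110/9, minimum Z = -218/9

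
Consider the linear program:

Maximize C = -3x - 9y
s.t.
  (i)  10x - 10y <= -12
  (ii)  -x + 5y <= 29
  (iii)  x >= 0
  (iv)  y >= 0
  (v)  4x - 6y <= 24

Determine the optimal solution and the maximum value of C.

Vertices and C = -3x - 9y:
  (23/4, 139/20) → C = -399/5
  (0, 6/5) → C = -54/5
  (0, 29/5) → C = -261/5

x = 0, y = 6/5, maximum C = -54/5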